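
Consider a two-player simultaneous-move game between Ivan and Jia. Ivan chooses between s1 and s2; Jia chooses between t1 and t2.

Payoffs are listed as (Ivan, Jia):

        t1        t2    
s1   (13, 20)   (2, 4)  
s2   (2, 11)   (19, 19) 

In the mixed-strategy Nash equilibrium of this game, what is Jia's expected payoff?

14

First find p, the probability Ivan plays s1, from Jia's indifference between t1 and t2: 20p + 11(1−p) = 4p + 19(1−p), giving p = 1/3.
Since Jia is indifferent in equilibrium, Jia's expected payoff equals the payoff from either column against (1/3, 2/3). Using t1: 20(1/3) + 11(2/3) = 14.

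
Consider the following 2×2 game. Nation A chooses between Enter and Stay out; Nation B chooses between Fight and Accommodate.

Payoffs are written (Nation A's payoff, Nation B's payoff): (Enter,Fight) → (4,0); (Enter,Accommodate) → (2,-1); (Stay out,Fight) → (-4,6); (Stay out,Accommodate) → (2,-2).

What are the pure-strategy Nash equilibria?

(Enter, Fight): Nation A gets 4 ≥ -4 from Stay out, and Nation B gets 0 ≥ -1 from Accommodate — Nash equilibrium.
(Enter, Accommodate): Nation B prefers Fight (0 > -1) — not an equilibrium.
(Stay out, Fight): Nation A prefers Enter (4 > -4) — not an equilibrium.
(Stay out, Accommodate): Nation B prefers Fight (6 > -2) — not an equilibrium.

(Enter, Fight)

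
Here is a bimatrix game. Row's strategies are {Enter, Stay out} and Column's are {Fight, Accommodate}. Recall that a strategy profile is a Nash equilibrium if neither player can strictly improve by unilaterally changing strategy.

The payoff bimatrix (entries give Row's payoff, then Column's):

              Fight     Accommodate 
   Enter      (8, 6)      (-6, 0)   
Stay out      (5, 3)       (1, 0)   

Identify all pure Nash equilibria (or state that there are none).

(Enter, Fight): Row gets 8 ≥ 5 from Stay out, and Column gets 6 ≥ 0 from Accommodate — Nash equilibrium.
(Enter, Accommodate): Row prefers Stay out (1 > -6); Column prefers Fight (6 > 0) — not an equilibrium.
(Stay out, Fight): Row prefers Enter (8 > 5) — not an equilibrium.
(Stay out, Accommodate): Column prefers Fight (3 > 0) — not an equilibrium.

(Enter, Fight)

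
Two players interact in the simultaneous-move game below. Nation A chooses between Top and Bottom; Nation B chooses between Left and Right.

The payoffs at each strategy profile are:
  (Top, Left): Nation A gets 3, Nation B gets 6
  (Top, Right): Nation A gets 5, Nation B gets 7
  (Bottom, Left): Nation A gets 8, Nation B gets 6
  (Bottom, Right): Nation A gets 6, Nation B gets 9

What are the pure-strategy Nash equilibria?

(Bottom, Right)

(Top, Left): Nation A prefers Bottom (8 > 3); Nation B prefers Right (7 > 6) — not an equilibrium.
(Top, Right): Nation A prefers Bottom (6 > 5) — not an equilibrium.
(Bottom, Left): Nation B prefers Right (9 > 6) — not an equilibrium.
(Bottom, Right): Nation A gets 6 ≥ 5 from Top, and Nation B gets 9 ≥ 6 from Left — Nash equilibrium.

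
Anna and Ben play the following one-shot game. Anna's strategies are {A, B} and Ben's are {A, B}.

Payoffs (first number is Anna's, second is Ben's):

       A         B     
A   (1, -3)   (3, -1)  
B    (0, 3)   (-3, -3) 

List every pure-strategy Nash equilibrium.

(A, A): Ben prefers B (-1 > -3) — not an equilibrium.
(A, B): Anna gets 3 ≥ -3 from B, and Ben gets -1 ≥ -3 from A — Nash equilibrium.
(B, A): Anna prefers A (1 > 0) — not an equilibrium.
(B, B): Anna prefers A (3 > -3); Ben prefers A (3 > -3) — not an equilibrium.

(A, B)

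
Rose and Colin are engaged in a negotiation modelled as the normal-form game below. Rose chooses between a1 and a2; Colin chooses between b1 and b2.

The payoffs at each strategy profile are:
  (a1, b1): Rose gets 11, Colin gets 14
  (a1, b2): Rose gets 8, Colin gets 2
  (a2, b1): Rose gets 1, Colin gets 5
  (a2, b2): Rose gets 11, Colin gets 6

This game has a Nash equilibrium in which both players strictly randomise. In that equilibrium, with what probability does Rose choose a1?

1/13

Let x be the probability that Rose plays a1. In a completely mixed equilibrium, Colin must be indifferent between b1 and b2.
Colin's expected payoff from b1 is 14x + 5(1−x); from b2 it is 2x + 6(1−x).
Setting these equal: 9x + 5 = −4x + 6, so x = 1/13.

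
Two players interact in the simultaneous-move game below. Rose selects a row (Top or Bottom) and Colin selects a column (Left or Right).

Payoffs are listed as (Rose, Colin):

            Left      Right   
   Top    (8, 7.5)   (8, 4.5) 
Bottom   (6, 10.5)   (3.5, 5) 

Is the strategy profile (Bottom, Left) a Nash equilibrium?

No

At (Bottom, Left), Rose earns 6; switching to Top would give 8, so Rose would deviate.
Colin earns 10.5; switching to Right would give 5, so Colin has no profitable deviation.
Since at least one player can profitably deviate, this is not a Nash equilibrium.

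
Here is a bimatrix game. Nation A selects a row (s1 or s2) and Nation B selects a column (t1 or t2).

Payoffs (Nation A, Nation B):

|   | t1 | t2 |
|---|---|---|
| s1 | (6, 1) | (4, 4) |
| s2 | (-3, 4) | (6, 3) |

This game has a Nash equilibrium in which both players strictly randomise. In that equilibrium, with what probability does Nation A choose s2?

Let p be the probability that Nation A plays s1. In a completely mixed equilibrium, Nation B must be indifferent between t1 and t2.
Nation B's expected payoff from t1 is p + 4(1−p); from t2 it is 4p + 3(1−p).
Setting these equal: −3p + 4 = p + 3, so p = 1/4.
Therefore Nation A plays s2 with probability 1 − 1/4 = 3/4.

3/4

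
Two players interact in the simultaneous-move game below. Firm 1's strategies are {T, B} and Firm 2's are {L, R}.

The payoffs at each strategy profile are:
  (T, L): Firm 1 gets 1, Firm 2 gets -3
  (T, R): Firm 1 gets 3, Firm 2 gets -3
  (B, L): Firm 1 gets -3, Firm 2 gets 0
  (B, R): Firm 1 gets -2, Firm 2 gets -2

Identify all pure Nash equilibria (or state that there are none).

(T, L) and (T, R)

(T, L): Firm 1 gets 1 ≥ -3 from B, and Firm 2 gets -3 ≥ -3 from R — Nash equilibrium.
(T, R): Firm 1 gets 3 ≥ -2 from B, and Firm 2 gets -3 ≥ -3 from L — Nash equilibrium.
(B, L): Firm 1 prefers T (1 > -3) — not an equilibrium.
(B, R): Firm 1 prefers T (3 > -2); Firm 2 prefers L (0 > -2) — not an equilibrium.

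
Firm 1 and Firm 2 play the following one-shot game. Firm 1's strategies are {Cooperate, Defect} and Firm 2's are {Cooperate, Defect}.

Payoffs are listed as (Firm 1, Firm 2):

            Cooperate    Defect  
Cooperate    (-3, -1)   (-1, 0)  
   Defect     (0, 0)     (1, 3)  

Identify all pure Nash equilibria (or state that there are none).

(Cooperate, Cooperate): Firm 1 prefers Defect (0 > -3); Firm 2 prefers Defect (0 > -1) — not an equilibrium.
(Cooperate, Defect): Firm 1 prefers Defect (1 > -1) — not an equilibrium.
(Defect, Cooperate): Firm 2 prefers Defect (3 > 0) — not an equilibrium.
(Defect, Defect): Firm 1 gets 1 ≥ -1 from Cooperate, and Firm 2 gets 3 ≥ 0 from Cooperate — Nash equilibrium.

(Defect, Defect)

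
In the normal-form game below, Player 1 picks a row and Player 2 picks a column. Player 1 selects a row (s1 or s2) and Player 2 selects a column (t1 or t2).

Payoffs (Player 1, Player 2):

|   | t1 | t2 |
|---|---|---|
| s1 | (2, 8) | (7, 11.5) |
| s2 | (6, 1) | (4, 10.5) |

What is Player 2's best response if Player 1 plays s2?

Against s2, Player 2 earns 1 from t1 and 10.5 from t2.
So t2 is the best response.

t2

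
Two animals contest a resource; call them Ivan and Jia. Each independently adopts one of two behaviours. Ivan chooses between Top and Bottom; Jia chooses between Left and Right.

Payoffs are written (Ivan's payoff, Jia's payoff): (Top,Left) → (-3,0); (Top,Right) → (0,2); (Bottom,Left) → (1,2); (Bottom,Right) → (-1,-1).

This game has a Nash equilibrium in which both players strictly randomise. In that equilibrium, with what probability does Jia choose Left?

Let y be the probability that Jia plays Left. In a completely mixed equilibrium, Ivan must be indifferent between Top and Bottom.
Ivan's expected payoff from Top is −3y; from Bottom it is y − (1−y).
Setting these equal: −3y = 2y − 1, so y = 1/5.

1/5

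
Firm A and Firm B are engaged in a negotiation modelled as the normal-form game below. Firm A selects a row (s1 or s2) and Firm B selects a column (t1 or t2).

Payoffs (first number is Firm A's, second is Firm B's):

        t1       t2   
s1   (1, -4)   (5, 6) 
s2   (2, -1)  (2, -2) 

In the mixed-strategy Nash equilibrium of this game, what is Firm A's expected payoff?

First find y, the probability Firm B plays t1, from Firm A's indifference between s1 and s2: y + 5(1−y) = 2y + 2(1−y), giving y = 3/4.
Since Firm A is indifferent in equilibrium, Firm A's expected payoff equals the payoff from either row against (3/4, 1/4). Using s1: (3/4) + 5(1/4) = 2.

2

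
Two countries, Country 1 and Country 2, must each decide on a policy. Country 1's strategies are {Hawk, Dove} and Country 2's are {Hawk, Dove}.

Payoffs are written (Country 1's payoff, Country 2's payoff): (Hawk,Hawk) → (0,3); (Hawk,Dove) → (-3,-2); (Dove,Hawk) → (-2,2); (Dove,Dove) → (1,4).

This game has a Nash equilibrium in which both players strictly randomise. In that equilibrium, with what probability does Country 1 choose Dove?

5/7

Let x be the probability that Country 1 plays Hawk. In a completely mixed equilibrium, Country 2 must be indifferent between Hawk and Dove.
Country 2's expected payoff from Hawk is 3x + 2(1−x); from Dove it is −2x + 4(1−x).
Setting these equal: x + 2 = −6x + 4, so x = 2/7.
Therefore Country 1 plays Dove with probability 1 − 2/7 = 5/7.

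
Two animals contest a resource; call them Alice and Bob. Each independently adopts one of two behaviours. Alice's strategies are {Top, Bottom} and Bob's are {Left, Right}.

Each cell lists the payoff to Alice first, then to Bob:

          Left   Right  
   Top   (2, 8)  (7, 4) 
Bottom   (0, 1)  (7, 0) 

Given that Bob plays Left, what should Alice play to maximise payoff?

Against Left, Alice earns 2 from Top and 0 from Bottom.
So Top is the best response.

Top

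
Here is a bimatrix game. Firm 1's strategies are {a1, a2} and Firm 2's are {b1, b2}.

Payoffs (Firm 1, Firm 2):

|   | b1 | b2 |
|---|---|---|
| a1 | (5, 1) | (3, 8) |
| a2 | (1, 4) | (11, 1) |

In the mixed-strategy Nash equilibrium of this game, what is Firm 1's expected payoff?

First find y, the probability Firm 2 plays b1, from Firm 1's indifference between a1 and a2: 5y + 3(1−y) = y + 11(1−y), giving y = 2/3.
Since Firm 1 is indifferent in equilibrium, Firm 1's expected payoff equals the payoff from either row against (2/3, 1/3). Using a1: 5(2/3) + 3(1/3) = 13/3.

13/3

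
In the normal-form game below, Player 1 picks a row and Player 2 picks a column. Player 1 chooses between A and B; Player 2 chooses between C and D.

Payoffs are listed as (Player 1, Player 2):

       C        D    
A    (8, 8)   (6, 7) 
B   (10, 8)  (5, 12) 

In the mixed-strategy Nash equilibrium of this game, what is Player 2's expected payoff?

First find p, the probability Player 1 plays A, from Player 2's indifference between C and D: 8p + 8(1−p) = 7p + 12(1−p), giving p = 4/5.
Since Player 2 is indifferent in equilibrium, Player 2's expected payoff equals the payoff from either column against (4/5, 1/5). Using C: 8(4/5) + 8(1/5) = 8.

8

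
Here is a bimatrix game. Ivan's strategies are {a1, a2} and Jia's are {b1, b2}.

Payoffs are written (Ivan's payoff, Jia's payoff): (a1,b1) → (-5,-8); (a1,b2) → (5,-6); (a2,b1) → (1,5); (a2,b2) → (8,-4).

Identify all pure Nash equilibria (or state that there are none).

(a2, b1)

(a1, b1): Ivan prefers a2 (1 > -5); Jia prefers b2 (-6 > -8) — not an equilibrium.
(a1, b2): Ivan prefers a2 (8 > 5) — not an equilibrium.
(a2, b1): Ivan gets 1 ≥ -5 from a1, and Jia gets 5 ≥ -4 from b2 — Nash equilibrium.
(a2, b2): Jia prefers b1 (5 > -4) — not an equilibrium.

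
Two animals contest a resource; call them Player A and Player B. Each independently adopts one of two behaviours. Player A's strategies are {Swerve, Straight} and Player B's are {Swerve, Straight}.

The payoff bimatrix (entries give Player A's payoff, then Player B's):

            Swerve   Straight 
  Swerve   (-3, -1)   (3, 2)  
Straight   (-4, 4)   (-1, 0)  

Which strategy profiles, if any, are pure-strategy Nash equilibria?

(Swerve, Swerve): Player B prefers Straight (2 > -1) — not an equilibrium.
(Swerve, Straight): Player A gets 3 ≥ -1 from Straight, and Player B gets 2 ≥ -1 from Swerve — Nash equilibrium.
(Straight, Swerve): Player A prefers Swerve (-3 > -4) — not an equilibrium.
(Straight, Straight): Player A prefers Swerve (3 > -1); Player B prefers Swerve (4 > 0) — not an equilibrium.

(Swerve, Straight)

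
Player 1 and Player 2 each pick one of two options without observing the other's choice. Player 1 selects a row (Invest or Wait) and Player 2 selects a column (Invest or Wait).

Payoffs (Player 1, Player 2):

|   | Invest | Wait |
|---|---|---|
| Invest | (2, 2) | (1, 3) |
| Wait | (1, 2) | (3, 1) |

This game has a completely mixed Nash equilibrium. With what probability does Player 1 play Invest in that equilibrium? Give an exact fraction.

1/2

Let r be the probability that Player 1 plays Invest. In a completely mixed equilibrium, Player 2 must be indifferent between Invest and Wait.
Player 2's expected payoff from Invest is 2r + 2(1−r); from Wait it is 3r + (1−r).
Setting these equal: 2 = 2r + 1, so r = 1/2.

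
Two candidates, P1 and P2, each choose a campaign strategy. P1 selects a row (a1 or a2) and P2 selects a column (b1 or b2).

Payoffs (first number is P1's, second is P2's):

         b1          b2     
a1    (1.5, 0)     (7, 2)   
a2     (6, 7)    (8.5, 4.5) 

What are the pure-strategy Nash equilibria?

(a2, b1)

(a1, b1): P1 prefers a2 (6 > 1.5); P2 prefers b2 (2 > 0) — not an equilibrium.
(a1, b2): P1 prefers a2 (8.5 > 7) — not an equilibrium.
(a2, b1): P1 gets 6 ≥ 1.5 from a1, and P2 gets 7 ≥ 4.5 from b2 — Nash equilibrium.
(a2, b2): P2 prefers b1 (7 > 4.5) — not an equilibrium.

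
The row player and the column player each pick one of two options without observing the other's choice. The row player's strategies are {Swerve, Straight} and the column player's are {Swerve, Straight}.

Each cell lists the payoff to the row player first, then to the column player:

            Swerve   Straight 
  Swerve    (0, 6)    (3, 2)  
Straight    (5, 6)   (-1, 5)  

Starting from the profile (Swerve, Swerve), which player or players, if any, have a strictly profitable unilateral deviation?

The row player at (Swerve, Swerve) earns 0; deviating to Straight yields 5 — a strict improvement.
The column player earns 6; deviating to Straight yields 2 — not better.
Only the row player has a strictly profitable deviation.

The row player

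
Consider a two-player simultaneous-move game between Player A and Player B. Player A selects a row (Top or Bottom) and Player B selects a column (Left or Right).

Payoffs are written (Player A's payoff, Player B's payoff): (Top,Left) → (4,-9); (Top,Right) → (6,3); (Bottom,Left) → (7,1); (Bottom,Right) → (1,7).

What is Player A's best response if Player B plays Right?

Top

Against Right, Player A earns 6 from Top and 1 from Bottom.
So Top is the best response.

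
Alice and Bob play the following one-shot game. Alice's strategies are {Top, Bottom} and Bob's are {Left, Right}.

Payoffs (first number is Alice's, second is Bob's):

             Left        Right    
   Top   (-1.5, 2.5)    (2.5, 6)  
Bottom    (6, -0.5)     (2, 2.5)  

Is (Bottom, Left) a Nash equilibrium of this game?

No

At (Bottom, Left), Alice earns 6; switching to Top would give -1.5, so Alice has no profitable deviation.
Bob earns -0.5; switching to Right would give 2.5, so Bob would deviate.
Since at least one player can profitably deviate, this is not a Nash equilibrium.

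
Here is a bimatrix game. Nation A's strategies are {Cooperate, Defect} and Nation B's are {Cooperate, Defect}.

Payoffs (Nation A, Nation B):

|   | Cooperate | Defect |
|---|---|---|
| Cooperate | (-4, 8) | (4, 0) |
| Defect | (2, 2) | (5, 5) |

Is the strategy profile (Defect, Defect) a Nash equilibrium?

At (Defect, Defect), Nation A earns 5; switching to Cooperate would give 4, so Nation A has no profitable deviation.
Nation B earns 5; switching to Cooperate would give 2, so Nation B has no profitable deviation.
Neither player can gain by a unilateral deviation, so this profile is a Nash equilibrium.

Yes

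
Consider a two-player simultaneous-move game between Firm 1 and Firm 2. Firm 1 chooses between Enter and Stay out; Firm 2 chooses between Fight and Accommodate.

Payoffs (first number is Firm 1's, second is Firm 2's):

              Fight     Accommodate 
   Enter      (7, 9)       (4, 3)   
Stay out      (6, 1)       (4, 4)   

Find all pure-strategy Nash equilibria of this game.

(Enter, Fight): Firm 1 gets 7 ≥ 6 from Stay out, and Firm 2 gets 9 ≥ 3 from Accommodate — Nash equilibrium.
(Enter, Accommodate): Firm 2 prefers Fight (9 > 3) — not an equilibrium.
(Stay out, Fight): Firm 1 prefers Enter (7 > 6); Firm 2 prefers Accommodate (4 > 1) — not an equilibrium.
(Stay out, Accommodate): Firm 1 gets 4 ≥ 4 from Enter, and Firm 2 gets 4 ≥ 1 from Fight — Nash equilibrium.

(Enter, Fight) and (Stay out, Accommodate)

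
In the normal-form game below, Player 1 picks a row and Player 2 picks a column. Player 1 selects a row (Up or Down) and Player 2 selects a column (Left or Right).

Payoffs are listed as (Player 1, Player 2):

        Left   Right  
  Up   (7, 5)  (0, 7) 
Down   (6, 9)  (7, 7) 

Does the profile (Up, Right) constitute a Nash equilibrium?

No

At (Up, Right), Player 1 earns 0; switching to Down would give 7, so Player 1 would deviate.
Player 2 earns 7; switching to Left would give 5, so Player 2 has no profitable deviation.
Since at least one player can profitably deviate, this is not a Nash equilibrium.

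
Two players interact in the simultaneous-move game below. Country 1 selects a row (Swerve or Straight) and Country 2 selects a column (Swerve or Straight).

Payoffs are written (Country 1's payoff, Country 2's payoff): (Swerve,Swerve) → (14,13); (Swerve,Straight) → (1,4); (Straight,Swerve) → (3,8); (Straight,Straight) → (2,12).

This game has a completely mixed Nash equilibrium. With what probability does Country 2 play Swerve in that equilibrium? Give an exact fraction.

1/12

Let q be the probability that Country 2 plays Swerve. In a completely mixed equilibrium, Country 1 must be indifferent between Swerve and Straight.
Country 1's expected payoff from Swerve is 14q + (1−q); from Straight it is 3q + 2(1−q).
Setting these equal: 13q + 1 = q + 2, so q = 1/12.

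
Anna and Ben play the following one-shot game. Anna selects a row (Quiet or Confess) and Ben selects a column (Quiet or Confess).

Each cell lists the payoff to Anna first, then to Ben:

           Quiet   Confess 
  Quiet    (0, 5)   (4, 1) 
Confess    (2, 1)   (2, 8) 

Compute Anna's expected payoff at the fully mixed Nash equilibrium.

First find q, the probability Ben plays Quiet, from Anna's indifference between Quiet and Confess: 4(1−q) = 2q + 2(1−q), giving q = 1/2.
Since Anna is indifferent in equilibrium, Anna's expected payoff equals the payoff from either row against (1/2, 1/2). Using Quiet: 4(1/2) = 2.

2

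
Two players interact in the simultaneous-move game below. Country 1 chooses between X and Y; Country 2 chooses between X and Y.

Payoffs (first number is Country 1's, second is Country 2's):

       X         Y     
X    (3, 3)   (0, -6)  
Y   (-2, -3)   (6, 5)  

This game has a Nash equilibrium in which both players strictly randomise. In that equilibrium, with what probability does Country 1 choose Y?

9/17

Let r be the probability that Country 1 plays X. In a completely mixed equilibrium, Country 2 must be indifferent between X and Y.
Country 2's expected payoff from X is 3r − 3(1−r); from Y it is −6r + 5(1−r).
Setting these equal: 6r − 3 = −11r + 5, so r = 8/17.
Therefore Country 1 plays Y with probability 1 − 8/17 = 9/17.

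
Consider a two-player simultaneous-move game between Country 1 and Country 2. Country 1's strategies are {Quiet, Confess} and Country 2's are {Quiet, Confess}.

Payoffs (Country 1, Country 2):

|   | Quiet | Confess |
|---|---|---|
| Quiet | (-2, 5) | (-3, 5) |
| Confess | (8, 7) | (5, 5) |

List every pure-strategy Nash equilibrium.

(Confess, Quiet)

(Quiet, Quiet): Country 1 prefers Confess (8 > -2) — not an equilibrium.
(Quiet, Confess): Country 1 prefers Confess (5 > -3) — not an equilibrium.
(Confess, Quiet): Country 1 gets 8 ≥ -2 from Quiet, and Country 2 gets 7 ≥ 5 from Confess — Nash equilibrium.
(Confess, Confess): Country 2 prefers Quiet (7 > 5) — not an equilibrium.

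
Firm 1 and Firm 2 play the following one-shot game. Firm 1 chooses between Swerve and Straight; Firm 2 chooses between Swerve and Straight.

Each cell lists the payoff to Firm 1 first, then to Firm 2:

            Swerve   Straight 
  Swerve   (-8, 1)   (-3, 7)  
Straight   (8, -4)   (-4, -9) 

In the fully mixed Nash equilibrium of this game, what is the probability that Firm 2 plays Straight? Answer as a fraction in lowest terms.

16/17

Let q be the probability that Firm 2 plays Swerve. In a completely mixed equilibrium, Firm 1 must be indifferent between Swerve and Straight.
Firm 1's expected payoff from Swerve is −8q − 3(1−q); from Straight it is 8q − 4(1−q).
Setting these equal: −5q − 3 = 12q − 4, so q = 1/17.
Therefore Firm 2 plays Straight with probability 1 − 1/17 = 16/17.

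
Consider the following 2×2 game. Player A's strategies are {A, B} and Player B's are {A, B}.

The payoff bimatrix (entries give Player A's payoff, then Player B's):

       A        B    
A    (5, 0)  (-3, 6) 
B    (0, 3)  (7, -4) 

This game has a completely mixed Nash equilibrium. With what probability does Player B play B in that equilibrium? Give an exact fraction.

1/3

Let y be the probability that Player B plays A. In a completely mixed equilibrium, Player A must be indifferent between A and B.
Player A's expected payoff from A is 5y − 3(1−y); from B it is 7(1−y).
Setting these equal: 8y − 3 = −7y + 7, so y = 2/3.
Therefore Player B plays B with probability 1 − 2/3 = 1/3.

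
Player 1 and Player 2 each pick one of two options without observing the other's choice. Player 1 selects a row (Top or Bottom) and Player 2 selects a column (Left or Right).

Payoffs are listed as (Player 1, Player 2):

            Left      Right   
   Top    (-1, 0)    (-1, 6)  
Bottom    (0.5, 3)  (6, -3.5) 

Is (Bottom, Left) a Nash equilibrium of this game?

At (Bottom, Left), Player 1 earns 0.5; switching to Top would give -1, so Player 1 has no profitable deviation.
Player 2 earns 3; switching to Right would give -3.5, so Player 2 has no profitable deviation.
Neither player can gain by a unilateral deviation, so this profile is a Nash equilibrium.

Yes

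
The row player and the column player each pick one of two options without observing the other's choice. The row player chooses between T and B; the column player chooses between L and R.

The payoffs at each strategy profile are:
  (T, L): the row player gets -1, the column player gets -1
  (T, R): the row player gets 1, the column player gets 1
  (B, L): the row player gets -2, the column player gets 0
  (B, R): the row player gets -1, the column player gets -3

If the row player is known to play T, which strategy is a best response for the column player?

R

Against T, the column player earns -1 from L and 1 from R.
So R is the best response.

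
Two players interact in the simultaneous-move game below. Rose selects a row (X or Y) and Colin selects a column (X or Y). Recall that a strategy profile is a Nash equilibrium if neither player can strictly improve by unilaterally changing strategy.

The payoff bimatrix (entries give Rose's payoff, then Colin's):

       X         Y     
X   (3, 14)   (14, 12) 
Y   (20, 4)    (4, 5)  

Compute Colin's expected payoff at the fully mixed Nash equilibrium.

First find p, the probability Rose plays X, from Colin's indifference between X and Y: 14p + 4(1−p) = 12p + 5(1−p), giving p = 1/3.
Since Colin is indifferent in equilibrium, Colin's expected payoff equals the payoff from either column against (1/3, 2/3). Using X: 14(1/3) + 4(2/3) = 22/3.

22/3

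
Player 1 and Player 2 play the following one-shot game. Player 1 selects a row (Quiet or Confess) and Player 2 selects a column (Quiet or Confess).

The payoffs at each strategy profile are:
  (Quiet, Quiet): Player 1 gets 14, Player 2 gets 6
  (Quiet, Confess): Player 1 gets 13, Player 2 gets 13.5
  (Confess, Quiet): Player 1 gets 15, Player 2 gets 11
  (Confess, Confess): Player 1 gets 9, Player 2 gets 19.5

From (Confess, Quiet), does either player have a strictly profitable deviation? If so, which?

Player 1 at (Confess, Quiet) earns 15; deviating to Quiet yields 14 — not better.
Player 2 earns 11; deviating to Confess yields 19.5 — a strict improvement.
Only Player 2 has a strictly profitable deviation.

Player 2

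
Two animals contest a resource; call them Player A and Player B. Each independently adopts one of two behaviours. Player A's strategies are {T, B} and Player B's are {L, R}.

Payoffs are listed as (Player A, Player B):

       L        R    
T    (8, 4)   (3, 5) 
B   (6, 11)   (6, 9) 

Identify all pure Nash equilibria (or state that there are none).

none

(T, L): Player B prefers R (5 > 4) — not an equilibrium.
(T, R): Player A prefers B (6 > 3) — not an equilibrium.
(B, L): Player A prefers T (8 > 6) — not an equilibrium.
(B, R): Player B prefers L (11 > 9) — not an equilibrium.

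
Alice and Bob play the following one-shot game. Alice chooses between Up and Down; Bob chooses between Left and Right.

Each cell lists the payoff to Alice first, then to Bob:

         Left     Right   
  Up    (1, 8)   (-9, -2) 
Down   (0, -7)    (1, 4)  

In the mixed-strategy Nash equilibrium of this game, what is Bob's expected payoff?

First find p, the probability Alice plays Up, from Bob's indifference between Left and Right: 8p − 7(1−p) = −2p + 4(1−p), giving p = 11/21.
Since Bob is indifferent in equilibrium, Bob's expected payoff equals the payoff from either column against (11/21, 10/21). Using Left: 8(11/21) − 7(10/21) = 6/7.

6/7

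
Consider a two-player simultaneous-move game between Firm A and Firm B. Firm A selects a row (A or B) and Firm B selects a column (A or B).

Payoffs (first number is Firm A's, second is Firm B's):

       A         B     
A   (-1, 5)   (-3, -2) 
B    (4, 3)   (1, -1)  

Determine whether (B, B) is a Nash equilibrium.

At (B, B), Firm A earns 1; switching to A would give -3, so Firm A has no profitable deviation.
Firm B earns -1; switching to A would give 3, so Firm B would deviate.
Since at least one player can profitably deviate, this is not a Nash equilibrium.

No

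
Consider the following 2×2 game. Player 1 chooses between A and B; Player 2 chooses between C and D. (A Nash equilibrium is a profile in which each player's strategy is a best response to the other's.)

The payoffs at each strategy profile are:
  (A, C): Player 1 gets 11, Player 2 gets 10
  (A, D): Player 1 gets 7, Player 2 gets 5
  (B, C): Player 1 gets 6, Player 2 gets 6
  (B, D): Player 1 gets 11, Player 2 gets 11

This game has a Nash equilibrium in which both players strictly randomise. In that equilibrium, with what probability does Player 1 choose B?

1/2

Let r be the probability that Player 1 plays A. In a completely mixed equilibrium, Player 2 must be indifferent between C and D.
Player 2's expected payoff from C is 10r + 6(1−r); from D it is 5r + 11(1−r).
Setting these equal: 4r + 6 = −6r + 11, so r = 1/2.
Therefore Player 1 plays B with probability 1 − 1/2 = 1/2.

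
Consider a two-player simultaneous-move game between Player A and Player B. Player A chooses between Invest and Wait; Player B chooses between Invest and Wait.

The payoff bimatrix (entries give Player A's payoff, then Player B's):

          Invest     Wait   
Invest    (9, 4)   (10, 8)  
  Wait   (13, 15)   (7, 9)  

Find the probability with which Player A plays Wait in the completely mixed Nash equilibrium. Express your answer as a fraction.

Let p be the probability that Player A plays Invest. In a completely mixed equilibrium, Player B must be indifferent between Invest and Wait.
Player B's expected payoff from Invest is 4p + 15(1−p); from Wait it is 8p + 9(1−p).
Setting these equal: −11p + 15 = −p + 9, so p = 3/5.
Therefore Player A plays Wait with probability 1 − 3/5 = 2/5.

2/5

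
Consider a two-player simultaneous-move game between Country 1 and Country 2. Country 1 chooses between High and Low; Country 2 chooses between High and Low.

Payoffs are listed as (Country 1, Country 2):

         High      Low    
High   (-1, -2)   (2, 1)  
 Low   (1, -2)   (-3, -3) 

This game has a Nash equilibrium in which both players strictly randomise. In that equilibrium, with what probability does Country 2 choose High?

Let y be the probability that Country 2 plays High. In a completely mixed equilibrium, Country 1 must be indifferent between High and Low.
Country 1's expected payoff from High is −y + 2(1−y); from Low it is y − 3(1−y).
Setting these equal: −3y + 2 = 4y − 3, so y = 5/7.

5/7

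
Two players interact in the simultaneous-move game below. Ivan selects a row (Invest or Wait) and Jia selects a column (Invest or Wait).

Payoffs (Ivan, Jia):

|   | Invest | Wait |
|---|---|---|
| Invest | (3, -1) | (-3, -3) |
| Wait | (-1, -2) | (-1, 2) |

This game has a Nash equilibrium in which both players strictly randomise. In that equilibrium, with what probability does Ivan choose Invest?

2/3

Let p be the probability that Ivan plays Invest. In a completely mixed equilibrium, Jia must be indifferent between Invest and Wait.
Jia's expected payoff from Invest is −p − 2(1−p); from Wait it is −3p + 2(1−p).
Setting these equal: p − 2 = −5p + 2, so p = 2/3.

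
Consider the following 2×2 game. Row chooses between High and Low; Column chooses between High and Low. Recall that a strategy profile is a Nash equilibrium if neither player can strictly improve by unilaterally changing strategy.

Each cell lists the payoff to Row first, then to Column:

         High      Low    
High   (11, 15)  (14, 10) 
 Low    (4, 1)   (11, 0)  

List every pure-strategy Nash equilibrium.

(High, High): Row gets 11 ≥ 4 from Low, and Column gets 15 ≥ 10 from Low — Nash equilibrium.
(High, Low): Column prefers High (15 > 10) — not an equilibrium.
(Low, High): Row prefers High (11 > 4) — not an equilibrium.
(Low, Low): Row prefers High (14 > 11); Column prefers High (1 > 0) — not an equilibrium.

(High, High)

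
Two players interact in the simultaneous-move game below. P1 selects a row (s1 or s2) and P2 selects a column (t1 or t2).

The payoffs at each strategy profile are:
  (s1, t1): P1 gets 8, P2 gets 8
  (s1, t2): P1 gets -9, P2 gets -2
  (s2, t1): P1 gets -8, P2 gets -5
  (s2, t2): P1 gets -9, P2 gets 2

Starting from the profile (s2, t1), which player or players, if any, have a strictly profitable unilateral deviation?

Both

P1 at (s2, t1) earns -8; deviating to s1 yields 8 — a strict improvement.
P2 earns -5; deviating to t2 yields 2 — a strict improvement.
Both P1 and P2 have strictly profitable deviations.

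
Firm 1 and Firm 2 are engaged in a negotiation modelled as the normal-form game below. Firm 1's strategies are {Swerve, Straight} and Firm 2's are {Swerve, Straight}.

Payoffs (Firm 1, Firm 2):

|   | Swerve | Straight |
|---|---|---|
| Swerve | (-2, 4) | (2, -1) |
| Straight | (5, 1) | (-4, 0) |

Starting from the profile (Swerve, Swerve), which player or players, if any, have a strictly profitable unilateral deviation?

Firm 1

Firm 1 at (Swerve, Swerve) earns -2; deviating to Straight yields 5 — a strict improvement.
Firm 2 earns 4; deviating to Straight yields -1 — not better.
Only Firm 1 has a strictly profitable deviation.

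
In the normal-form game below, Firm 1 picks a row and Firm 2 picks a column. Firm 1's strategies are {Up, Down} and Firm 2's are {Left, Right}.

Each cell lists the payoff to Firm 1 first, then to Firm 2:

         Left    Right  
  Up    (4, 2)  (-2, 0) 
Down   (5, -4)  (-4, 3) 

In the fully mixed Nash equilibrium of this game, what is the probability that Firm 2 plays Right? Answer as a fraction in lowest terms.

Let q be the probability that Firm 2 plays Left. In a completely mixed equilibrium, Firm 1 must be indifferent between Up and Down.
Firm 1's expected payoff from Up is 4q − 2(1−q); from Down it is 5q − 4(1−q).
Setting these equal: 6q − 2 = 9q − 4, so q = 2/3.
Therefore Firm 2 plays Right with probability 1 − 2/3 = 1/3.

1/3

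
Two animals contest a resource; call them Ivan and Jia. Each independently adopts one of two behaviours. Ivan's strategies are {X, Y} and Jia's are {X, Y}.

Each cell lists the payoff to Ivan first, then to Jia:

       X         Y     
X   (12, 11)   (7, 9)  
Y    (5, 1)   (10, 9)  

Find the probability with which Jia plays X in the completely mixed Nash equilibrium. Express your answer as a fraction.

3/10

Let y be the probability that Jia plays X. In a completely mixed equilibrium, Ivan must be indifferent between X and Y.
Ivan's expected payoff from X is 12y + 7(1−y); from Y it is 5y + 10(1−y).
Setting these equal: 5y + 7 = −5y + 10, so y = 3/10.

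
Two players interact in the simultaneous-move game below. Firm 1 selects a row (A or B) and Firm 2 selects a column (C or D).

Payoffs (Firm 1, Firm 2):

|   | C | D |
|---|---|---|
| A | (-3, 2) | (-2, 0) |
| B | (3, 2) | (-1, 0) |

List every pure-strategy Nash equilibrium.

(A, C): Firm 1 prefers B (3 > -3) — not an equilibrium.
(A, D): Firm 1 prefers B (-1 > -2); Firm 2 prefers C (2 > 0) — not an equilibrium.
(B, C): Firm 1 gets 3 ≥ -3 from A, and Firm 2 gets 2 ≥ 0 from D — Nash equilibrium.
(B, D): Firm 2 prefers C (2 > 0) — not an equilibrium.

(B, C)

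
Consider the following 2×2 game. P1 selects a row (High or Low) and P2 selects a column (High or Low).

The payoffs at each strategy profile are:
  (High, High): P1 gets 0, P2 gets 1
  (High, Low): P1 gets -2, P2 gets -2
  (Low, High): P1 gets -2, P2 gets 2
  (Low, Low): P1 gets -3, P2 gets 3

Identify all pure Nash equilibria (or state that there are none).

(High, High)

(High, High): P1 gets 0 ≥ -2 from Low, and P2 gets 1 ≥ -2 from Low — Nash equilibrium.
(High, Low): P2 prefers High (1 > -2) — not an equilibrium.
(Low, High): P1 prefers High (0 > -2); P2 prefers Low (3 > 2) — not an equilibrium.
(Low, Low): P1 prefers High (-2 > -3) — not an equilibrium.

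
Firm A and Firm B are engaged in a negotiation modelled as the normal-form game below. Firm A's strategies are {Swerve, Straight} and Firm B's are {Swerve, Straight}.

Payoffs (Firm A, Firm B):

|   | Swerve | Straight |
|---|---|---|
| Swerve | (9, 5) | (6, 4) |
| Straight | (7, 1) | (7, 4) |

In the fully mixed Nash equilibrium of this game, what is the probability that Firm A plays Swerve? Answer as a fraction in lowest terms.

Let p be the probability that Firm A plays Swerve. In a completely mixed equilibrium, Firm B must be indifferent between Swerve and Straight.
Firm B's expected payoff from Swerve is 5p + (1−p); from Straight it is 4p + 4(1−p).
Setting these equal: 4p + 1 = 4, so p = 3/4.

3/4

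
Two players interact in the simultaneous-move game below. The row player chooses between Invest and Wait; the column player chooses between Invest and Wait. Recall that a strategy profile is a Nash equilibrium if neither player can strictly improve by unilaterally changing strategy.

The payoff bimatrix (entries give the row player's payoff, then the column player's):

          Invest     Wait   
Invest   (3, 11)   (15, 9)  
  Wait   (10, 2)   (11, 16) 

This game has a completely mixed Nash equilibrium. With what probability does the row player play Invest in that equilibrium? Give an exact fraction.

7/8

Let x be the probability that the row player plays Invest. In a completely mixed equilibrium, the column player must be indifferent between Invest and Wait.
The column player's expected payoff from Invest is 11x + 2(1−x); from Wait it is 9x + 16(1−x).
Setting these equal: 9x + 2 = −7x + 16, so x = 7/8.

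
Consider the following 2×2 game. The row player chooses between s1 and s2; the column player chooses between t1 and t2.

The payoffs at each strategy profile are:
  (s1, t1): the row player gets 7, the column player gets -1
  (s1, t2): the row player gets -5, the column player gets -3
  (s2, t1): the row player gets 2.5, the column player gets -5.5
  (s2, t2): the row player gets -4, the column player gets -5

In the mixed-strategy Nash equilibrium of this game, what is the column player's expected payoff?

-23/5

First find p, the probability the row player plays s1, from the column player's indifference between t1 and t2: −p − 5.5(1−p) = −3p − 5(1−p), giving p = 1/5.
Since the column player is indifferent in equilibrium, the column player's expected payoff equals the payoff from either column against (1/5, 4/5). Using t1: −(1/5) − 5.5(4/5) = -23/5.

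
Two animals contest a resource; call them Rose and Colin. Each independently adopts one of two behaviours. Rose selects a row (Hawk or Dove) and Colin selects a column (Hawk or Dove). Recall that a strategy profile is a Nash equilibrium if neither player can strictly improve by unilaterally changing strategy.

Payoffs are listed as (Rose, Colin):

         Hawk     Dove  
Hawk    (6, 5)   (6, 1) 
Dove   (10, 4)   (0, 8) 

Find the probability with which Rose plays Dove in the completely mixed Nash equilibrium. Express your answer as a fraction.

Let r be the probability that Rose plays Hawk. In a completely mixed equilibrium, Colin must be indifferent between Hawk and Dove.
Colin's expected payoff from Hawk is 5r + 4(1−r); from Dove it is r + 8(1−r).
Setting these equal: r + 4 = −7r + 8, so r = 1/2.
Therefore Rose plays Dove with probability 1 − 1/2 = 1/2.

1/2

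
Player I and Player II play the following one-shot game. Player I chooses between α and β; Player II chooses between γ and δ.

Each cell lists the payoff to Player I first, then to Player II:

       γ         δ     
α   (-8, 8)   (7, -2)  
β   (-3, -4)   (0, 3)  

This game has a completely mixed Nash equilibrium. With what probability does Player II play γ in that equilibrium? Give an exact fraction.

7/12

Let y be the probability that Player II plays γ. In a completely mixed equilibrium, Player I must be indifferent between α and β.
Player I's expected payoff from α is −8y + 7(1−y); from β it is −3y.
Setting these equal: −15y + 7 = −3y, so y = 7/12.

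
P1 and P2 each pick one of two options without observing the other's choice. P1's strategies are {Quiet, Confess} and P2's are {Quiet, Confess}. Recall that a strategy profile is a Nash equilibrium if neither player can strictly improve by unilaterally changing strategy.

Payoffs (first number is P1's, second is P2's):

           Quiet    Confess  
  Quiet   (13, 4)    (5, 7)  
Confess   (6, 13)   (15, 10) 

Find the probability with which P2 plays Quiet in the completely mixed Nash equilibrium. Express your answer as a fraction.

Let y be the probability that P2 plays Quiet. In a completely mixed equilibrium, P1 must be indifferent between Quiet and Confess.
P1's expected payoff from Quiet is 13y + 5(1−y); from Confess it is 6y + 15(1−y).
Setting these equal: 8y + 5 = −9y + 15, so y = 10/17.

10/17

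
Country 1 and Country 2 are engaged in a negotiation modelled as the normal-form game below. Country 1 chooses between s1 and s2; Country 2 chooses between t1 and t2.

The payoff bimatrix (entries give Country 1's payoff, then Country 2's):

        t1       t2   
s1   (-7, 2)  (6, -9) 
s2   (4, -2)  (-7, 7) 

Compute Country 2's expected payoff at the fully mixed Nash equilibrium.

-1/5

First find x, the probability Country 1 plays s1, from Country 2's indifference between t1 and t2: 2x − 2(1−x) = −9x + 7(1−x), giving x = 9/20.
Since Country 2 is indifferent in equilibrium, Country 2's expected payoff equals the payoff from either column against (9/20, 11/20). Using t1: 2(9/20) − 2(11/20) = -1/5.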